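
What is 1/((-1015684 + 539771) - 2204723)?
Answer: -1/2680636 ≈ -3.7305e-7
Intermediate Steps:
1/((-1015684 + 539771) - 2204723) = 1/(-475913 - 2204723) = 1/(-2680636) = -1/2680636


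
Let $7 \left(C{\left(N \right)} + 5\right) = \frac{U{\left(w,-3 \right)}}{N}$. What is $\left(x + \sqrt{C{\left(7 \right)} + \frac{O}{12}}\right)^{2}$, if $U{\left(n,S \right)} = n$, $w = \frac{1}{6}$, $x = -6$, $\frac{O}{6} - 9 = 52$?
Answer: $\frac{\left(126 - \sqrt{11247}\right)^{2}}{441} \approx 0.90233$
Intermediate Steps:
$O = 366$ ($O = 54 + 6 \cdot 52 = 54 + 312 = 366$)
$w = \frac{1}{6} \approx 0.16667$
$C{\left(N \right)} = -5 + \frac{1}{42 N}$ ($C{\left(N \right)} = -5 + \frac{\frac{1}{6} \frac{1}{N}}{7} = -5 + \frac{1}{42 N}$)
$\left(x + \sqrt{C{\left(7 \right)} + \frac{O}{12}}\right)^{2} = \left(-6 + \sqrt{\left(-5 + \frac{1}{42 \cdot 7}\right) + \frac{366}{12}}\right)^{2} = \left(-6 + \sqrt{\left(-5 + \frac{1}{42} \cdot \frac{1}{7}\right) + 366 \cdot \frac{1}{12}}\right)^{2} = \left(-6 + \sqrt{\left(-5 + \frac{1}{294}\right) + \frac{61}{2}}\right)^{2} = \left(-6 + \sqrt{- \frac{1469}{294} + \frac{61}{2}}\right)^{2} = \left(-6 + \sqrt{\frac{3749}{147}}\right)^{2} = \left(-6 + \frac{\sqrt{11247}}{21}\right)^{2}$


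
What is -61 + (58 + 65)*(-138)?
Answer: -17035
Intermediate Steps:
-61 + (58 + 65)*(-138) = -61 + 123*(-138) = -61 - 16974 = -17035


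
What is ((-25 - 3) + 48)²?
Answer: 400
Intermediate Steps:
((-25 - 3) + 48)² = (-28 + 48)² = 20² = 400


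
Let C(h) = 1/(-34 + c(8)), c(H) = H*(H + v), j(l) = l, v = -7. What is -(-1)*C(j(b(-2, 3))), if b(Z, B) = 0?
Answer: -1/26 ≈ -0.038462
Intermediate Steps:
c(H) = H*(-7 + H) (c(H) = H*(H - 7) = H*(-7 + H))
C(h) = -1/26 (C(h) = 1/(-34 + 8*(-7 + 8)) = 1/(-34 + 8*1) = 1/(-34 + 8) = 1/(-26) = -1/26)
-(-1)*C(j(b(-2, 3))) = -(-1)*(-1)/26 = -1*1/26 = -1/26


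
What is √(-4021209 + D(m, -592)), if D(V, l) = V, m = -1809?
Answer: 3*I*√447002 ≈ 2005.7*I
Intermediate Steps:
√(-4021209 + D(m, -592)) = √(-4021209 - 1809) = √(-4023018) = 3*I*√447002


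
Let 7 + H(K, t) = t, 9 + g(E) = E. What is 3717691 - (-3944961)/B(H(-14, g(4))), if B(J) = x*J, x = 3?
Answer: 14432435/4 ≈ 3.6081e+6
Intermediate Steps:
g(E) = -9 + E
H(K, t) = -7 + t
B(J) = 3*J
3717691 - (-3944961)/B(H(-14, g(4))) = 3717691 - (-3944961)/(3*(-7 + (-9 + 4))) = 3717691 - (-3944961)/(3*(-7 - 5)) = 3717691 - (-3944961)/(3*(-12)) = 3717691 - (-3944961)/(-36) = 3717691 - (-3944961)*(-1)/36 = 3717691 - 1*438329/4 = 3717691 - 438329/4 = 14432435/4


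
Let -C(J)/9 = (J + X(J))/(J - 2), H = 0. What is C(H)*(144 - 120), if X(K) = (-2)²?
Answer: 432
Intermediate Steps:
X(K) = 4
C(J) = -9*(4 + J)/(-2 + J) (C(J) = -9*(J + 4)/(J - 2) = -9*(4 + J)/(-2 + J))
C(H)*(144 - 120) = (9*(-4 - 1*0)/(-2 + 0))*(144 - 120) = (9*(-4 + 0)/(-2))*24 = (9*(-½)*(-4))*24 = 18*24 = 432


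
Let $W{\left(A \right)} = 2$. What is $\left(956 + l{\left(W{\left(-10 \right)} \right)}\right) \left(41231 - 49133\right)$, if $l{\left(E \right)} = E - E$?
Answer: $-7554312$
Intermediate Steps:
$l{\left(E \right)} = 0$
$\left(956 + l{\left(W{\left(-10 \right)} \right)}\right) \left(41231 - 49133\right) = \left(956 + 0\right) \left(41231 - 49133\right) = 956 \left(-7902\right) = -7554312$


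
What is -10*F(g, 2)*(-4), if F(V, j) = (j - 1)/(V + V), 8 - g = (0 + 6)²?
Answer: -5/7 ≈ -0.71429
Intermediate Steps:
g = -28 (g = 8 - (0 + 6)² = 8 - 1*6² = 8 - 1*36 = 8 - 36 = -28)
F(V, j) = (-1 + j)/(2*V) (F(V, j) = (-1 + j)/((2*V)) = (-1 + j)*(1/(2*V)) = (-1 + j)/(2*V))
-10*F(g, 2)*(-4) = -5*(-1 + 2)/(-28)*(-4) = -5*(-1)/28*(-4) = -10*(-1/56)*(-4) = (5/28)*(-4) = -5/7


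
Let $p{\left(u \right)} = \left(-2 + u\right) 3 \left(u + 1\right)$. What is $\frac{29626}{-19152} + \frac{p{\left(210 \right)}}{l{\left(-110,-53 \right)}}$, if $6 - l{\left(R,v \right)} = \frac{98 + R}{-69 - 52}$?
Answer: $\frac{3632094611}{162792} \approx 22311.0$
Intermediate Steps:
$l{\left(R,v \right)} = \frac{824}{121} + \frac{R}{121}$ ($l{\left(R,v \right)} = 6 - \frac{98 + R}{-69 - 52} = 6 - \frac{98 + R}{-121} = 6 - \left(98 + R\right) \left(- \frac{1}{121}\right) = 6 - \left(- \frac{98}{121} - \frac{R}{121}\right) = 6 + \left(\frac{98}{121} + \frac{R}{121}\right) = \frac{824}{121} + \frac{R}{121}$)
$p{\left(u \right)} = \left(1 + u\right) \left(-6 + 3 u\right)$ ($p{\left(u \right)} = \left(-6 + 3 u\right) \left(1 + u\right) = \left(1 + u\right) \left(-6 + 3 u\right)$)
$\frac{29626}{-19152} + \frac{p{\left(210 \right)}}{l{\left(-110,-53 \right)}} = \frac{29626}{-19152} + \frac{-6 - 630 + 3 \cdot 210^{2}}{\frac{824}{121} + \frac{1}{121} \left(-110\right)} = 29626 \left(- \frac{1}{19152}\right) + \frac{-6 - 630 + 3 \cdot 44100}{\frac{824}{121} - \frac{10}{11}} = - \frac{14813}{9576} + \frac{-6 - 630 + 132300}{\frac{714}{121}} = - \frac{14813}{9576} + 131664 \cdot \frac{121}{714} = - \frac{14813}{9576} + \frac{2655224}{119} = \frac{3632094611}{162792}$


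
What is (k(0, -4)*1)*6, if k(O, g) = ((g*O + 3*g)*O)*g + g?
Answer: -24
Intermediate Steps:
k(O, g) = g + O*g*(3*g + O*g) (k(O, g) = ((O*g + 3*g)*O)*g + g = ((3*g + O*g)*O)*g + g = (O*(3*g + O*g))*g + g = O*g*(3*g + O*g) + g = g + O*g*(3*g + O*g))
(k(0, -4)*1)*6 = (-4*(1 - 4*0² + 3*0*(-4))*1)*6 = (-4*(1 - 4*0 + 0)*1)*6 = (-4*(1 + 0 + 0)*1)*6 = (-4*1*1)*6 = -4*1*6 = -4*6 = -24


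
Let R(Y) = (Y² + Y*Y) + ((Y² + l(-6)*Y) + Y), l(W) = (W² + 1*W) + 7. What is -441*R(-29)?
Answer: -626661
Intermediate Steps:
l(W) = 7 + W + W² (l(W) = (W² + W) + 7 = (W + W²) + 7 = 7 + W + W²)
R(Y) = 3*Y² + 38*Y (R(Y) = (Y² + Y*Y) + ((Y² + (7 - 6 + (-6)²)*Y) + Y) = (Y² + Y²) + ((Y² + (7 - 6 + 36)*Y) + Y) = 2*Y² + ((Y² + 37*Y) + Y) = 2*Y² + (Y² + 38*Y) = 3*Y² + 38*Y)
-441*R(-29) = -(-12789)*(38 + 3*(-29)) = -(-12789)*(38 - 87) = -(-12789)*(-49) = -441*1421 = -626661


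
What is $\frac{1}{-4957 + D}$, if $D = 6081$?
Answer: $\frac{1}{1124} \approx 0.00088968$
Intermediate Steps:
$\frac{1}{-4957 + D} = \frac{1}{-4957 + 6081} = \frac{1}{1124}$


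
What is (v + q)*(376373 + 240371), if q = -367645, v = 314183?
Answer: -32972367728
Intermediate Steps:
(v + q)*(376373 + 240371) = (314183 - 367645)*(376373 + 240371) = -53462*616744 = -32972367728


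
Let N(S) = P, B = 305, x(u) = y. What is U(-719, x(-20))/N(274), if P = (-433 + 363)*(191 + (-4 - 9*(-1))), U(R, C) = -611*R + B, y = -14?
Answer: -31401/980 ≈ -32.042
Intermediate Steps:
x(u) = -14
U(R, C) = 305 - 611*R (U(R, C) = -611*R + 305 = 305 - 611*R)
P = -13720 (P = -70*(191 + (-4 + 9)) = -70*(191 + 5) = -70*196 = -13720)
N(S) = -13720
U(-719, x(-20))/N(274) = (305 - 611*(-719))/(-13720) = (305 + 439309)*(-1/13720) = 439614*(-1/13720) = -31401/980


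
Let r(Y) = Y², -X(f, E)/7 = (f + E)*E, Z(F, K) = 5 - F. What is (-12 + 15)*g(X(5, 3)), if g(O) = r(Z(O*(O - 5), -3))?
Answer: 2533276443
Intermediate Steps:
X(f, E) = -7*E*(E + f) (X(f, E) = -7*(f + E)*E = -7*(E + f)*E = -7*E*(E + f))
g(O) = (5 - O*(-5 + O))² (g(O) = (5 - O*(O - 5))² = (5 - O*(-5 + O))²)
(-12 + 15)*g(X(5, 3)) = (-12 + 15)*(-5 + (-7*3*(3 + 5))*(-5 - 7*3*(3 + 5)))² = 3*(-5 + (-7*3*8)*(-5 - 7*3*8))² = 3*(-5 - 168*(-5 - 168))² = 3*(-5 - 168*(-173))² = 3*(-5 + 29064)² = 3*29059² = 3*844425481 = 2533276443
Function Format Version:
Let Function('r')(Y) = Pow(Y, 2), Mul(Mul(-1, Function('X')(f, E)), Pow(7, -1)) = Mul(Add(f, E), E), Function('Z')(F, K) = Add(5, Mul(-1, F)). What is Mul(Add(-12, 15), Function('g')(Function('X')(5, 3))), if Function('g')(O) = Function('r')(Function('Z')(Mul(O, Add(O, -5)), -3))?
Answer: 2533276443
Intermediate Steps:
Function('X')(f, E) = Mul(-7, E, Add(E, f)) (Function('X')(f, E) = Mul(-7, Mul(Add(f, E), E)) = Mul(-7, Mul(Add(E, f), E)) = Mul(-7, Mul(E, Add(E, f))) = Mul(-7, E, Add(E, f)))
Function('g')(O) = Pow(Add(5, Mul(-1, O, Add(-5, O))), 2) (Function('g')(O) = Pow(Add(5, Mul(-1, Mul(O, Add(O, -5)))), 2) = Pow(Add(5, Mul(-1, Mul(O, Add(-5, O)))), 2) = Pow(Add(5, Mul(-1, O, Add(-5, O))), 2))
Mul(Add(-12, 15), Function('g')(Function('X')(5, 3))) = Mul(Add(-12, 15), Pow(Add(-5, Mul(Mul(-7, 3, Add(3, 5)), Add(-5, Mul(-7, 3, Add(3, 5))))), 2)) = Mul(3, Pow(Add(-5, Mul(Mul(-7, 3, 8), Add(-5, Mul(-7, 3, 8)))), 2)) = Mul(3, Pow(Add(-5, Mul(-168, Add(-5, -168))), 2)) = Mul(3, Pow(Add(-5, Mul(-168, -173)), 2)) = Mul(3, Pow(Add(-5, 29064), 2)) = Mul(3, Pow(29059, 2)) = Mul(3, 844425481) = 2533276443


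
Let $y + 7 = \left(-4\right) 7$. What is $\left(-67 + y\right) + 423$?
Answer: $321$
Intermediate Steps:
$y = -35$ ($y = -7 - 28 = -35$)
$\left(-67 + y\right) + 423 = \left(-67 - 35\right) + 423 = -102 + 423 = 321$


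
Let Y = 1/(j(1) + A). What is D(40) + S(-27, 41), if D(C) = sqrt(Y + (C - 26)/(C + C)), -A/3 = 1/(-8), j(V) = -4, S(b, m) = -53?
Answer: -53 + 3*I*sqrt(3770)/580 ≈ -53.0 + 0.31759*I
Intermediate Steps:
A = 3/8 (A = -3/(-8) = -3*(-1/8) = 3/8 ≈ 0.37500)
Y = -8/29 (Y = 1/(-4 + 3/8) = 1/(-29/8) = -8/29 ≈ -0.27586)
D(C) = sqrt(-8/29 + (-26 + C)/(2*C)) (D(C) = sqrt(-8/29 + (C - 26)/(C + C)) = sqrt(-8/29 + (-26 + C)/((2*C))) = sqrt(-8/29 + (-26 + C)*(1/(2*C))) = sqrt(-8/29 + (-26 + C)/(2*C)))
D(40) + S(-27, 41) = sqrt(754)*sqrt((-58 + 40)/40)/58 - 53 = sqrt(754)*sqrt((1/40)*(-18))/58 - 53 = sqrt(754)*sqrt(-9/20)/58 - 53 = sqrt(754)*(3*I*sqrt(5)/10)/58 - 53 = 3*I*sqrt(3770)/580 - 53 = -53 + 3*I*sqrt(3770)/580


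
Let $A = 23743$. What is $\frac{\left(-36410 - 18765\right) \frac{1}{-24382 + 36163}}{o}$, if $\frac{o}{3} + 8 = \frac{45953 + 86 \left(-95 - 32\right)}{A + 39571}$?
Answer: $\frac{3493349950}{16663552983} \approx 0.20964$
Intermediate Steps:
$o = - \frac{1414443}{63314}$ ($o = -24 + 3 \frac{45953 + 86 \left(-95 - 32\right)}{23743 + 39571} = -24 + 3 \frac{45953 + 86 \left(-127\right)}{63314} = -24 + 3 \left(45953 - 10922\right) \frac{1}{63314} = -24 + 3 \cdot 35031 \cdot \frac{1}{63314} = -24 + 3 \cdot \frac{35031}{63314} = -24 + \frac{105093}{63314} = - \frac{1414443}{63314} \approx -22.34$)
$\frac{\left(-36410 - 18765\right) \frac{1}{-24382 + 36163}}{o} = \frac{\left(-36410 - 18765\right) \frac{1}{-24382 + 36163}}{- \frac{1414443}{63314}} = - \frac{55175}{11781} \left(- \frac{63314}{1414443}\right) = \left(-55175\right) \frac{1}{11781} \left(- \frac{63314}{1414443}\right) = \left(- \frac{55175}{11781}\right) \left(- \frac{63314}{1414443}\right) = \frac{3493349950}{16663552983}$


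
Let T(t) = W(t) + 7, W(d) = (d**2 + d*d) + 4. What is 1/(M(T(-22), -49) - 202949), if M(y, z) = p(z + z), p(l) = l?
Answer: -1/203047 ≈ -4.9250e-6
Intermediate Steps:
W(d) = 4 + 2*d**2 (W(d) = (d**2 + d**2) + 4 = 2*d**2 + 4 = 4 + 2*d**2)
T(t) = 11 + 2*t**2 (T(t) = (4 + 2*t**2) + 7 = 11 + 2*t**2)
M(y, z) = 2*z (M(y, z) = z + z = 2*z)
1/(M(T(-22), -49) - 202949) = 1/(2*(-49) - 202949) = 1/(-98 - 202949) = 1/(-203047) = -1/203047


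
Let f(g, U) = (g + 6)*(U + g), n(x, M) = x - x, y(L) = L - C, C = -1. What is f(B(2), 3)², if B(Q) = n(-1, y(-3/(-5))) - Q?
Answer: 16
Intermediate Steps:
y(L) = 1 + L (y(L) = L - 1*(-1) = L + 1 = 1 + L)
n(x, M) = 0
B(Q) = -Q (B(Q) = 0 - Q = -Q)
f(g, U) = (6 + g)*(U + g)
f(B(2), 3)² = ((-1*2)² + 6*3 + 6*(-1*2) + 3*(-1*2))² = ((-2)² + 18 + 6*(-2) + 3*(-2))² = (4 + 18 - 12 - 6)² = 4² = 16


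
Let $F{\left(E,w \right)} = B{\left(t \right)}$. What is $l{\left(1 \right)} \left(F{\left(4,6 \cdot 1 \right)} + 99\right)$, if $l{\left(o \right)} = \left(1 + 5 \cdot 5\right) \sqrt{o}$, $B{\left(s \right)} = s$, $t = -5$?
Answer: $2444$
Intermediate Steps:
$F{\left(E,w \right)} = -5$
$l{\left(o \right)} = 26 \sqrt{o}$ ($l{\left(o \right)} = \left(1 + 25\right) \sqrt{o} = 26 \sqrt{o}$)
$l{\left(1 \right)} \left(F{\left(4,6 \cdot 1 \right)} + 99\right) = 26 \sqrt{1} \left(-5 + 99\right) = 26 \cdot 1 \cdot 94 = 26 \cdot 94 = 2444$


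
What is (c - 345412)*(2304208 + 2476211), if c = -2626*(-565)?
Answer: 5441445778482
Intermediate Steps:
c = 1483690
(c - 345412)*(2304208 + 2476211) = (1483690 - 345412)*(2304208 + 2476211) = 1138278*4780419 = 5441445778482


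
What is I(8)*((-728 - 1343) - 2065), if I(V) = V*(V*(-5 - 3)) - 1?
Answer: 2121768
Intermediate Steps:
I(V) = -1 - 8*V² (I(V) = V*(V*(-8)) - 1 = V*(-8*V) - 1 = -8*V² - 1 = -1 - 8*V²)
I(8)*((-728 - 1343) - 2065) = (-1 - 8*8²)*((-728 - 1343) - 2065) = (-1 - 8*64)*(-2071 - 2065) = (-1 - 512)*(-4136) = -513*(-4136) = 2121768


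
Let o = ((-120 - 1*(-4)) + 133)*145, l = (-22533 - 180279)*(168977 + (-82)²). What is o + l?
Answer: -35634268747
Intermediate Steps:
l = -35634271212 (l = -202812*(168977 + 6724) = -202812*175701 = -35634271212)
o = 2465 (o = ((-120 + 4) + 133)*145 = (-116 + 133)*145 = 17*145 = 2465)
o + l = 2465 - 35634271212 = -35634268747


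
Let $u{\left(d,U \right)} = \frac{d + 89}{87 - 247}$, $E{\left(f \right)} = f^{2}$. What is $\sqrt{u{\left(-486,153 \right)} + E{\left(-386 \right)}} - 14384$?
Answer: $-14384 + \frac{\sqrt{238397570}}{40} \approx -13998.0$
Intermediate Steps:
$u{\left(d,U \right)} = - \frac{89}{160} - \frac{d}{160}$ ($u{\left(d,U \right)} = \frac{89 + d}{-160} = \left(89 + d\right) \left(- \frac{1}{160}\right) = - \frac{89}{160} - \frac{d}{160}$)
$\sqrt{u{\left(-486,153 \right)} + E{\left(-386 \right)}} - 14384 = \sqrt{\left(- \frac{89}{160} - - \frac{243}{80}\right) + \left(-386\right)^{2}} - 14384 = \sqrt{\left(- \frac{89}{160} + \frac{243}{80}\right) + 148996} - 14384 = \sqrt{\frac{397}{160} + 148996} - 14384 = \sqrt{\frac{23839757}{160}} - 14384 = \frac{\sqrt{238397570}}{40} - 14384 = -14384 + \frac{\sqrt{238397570}}{40}$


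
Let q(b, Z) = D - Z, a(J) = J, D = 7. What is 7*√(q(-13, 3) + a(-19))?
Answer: 7*I*√15 ≈ 27.111*I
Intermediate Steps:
q(b, Z) = 7 - Z
7*√(q(-13, 3) + a(-19)) = 7*√((7 - 1*3) - 19) = 7*√((7 - 3) - 19) = 7*√(4 - 19) = 7*√(-15) = 7*(I*√15) = 7*I*√15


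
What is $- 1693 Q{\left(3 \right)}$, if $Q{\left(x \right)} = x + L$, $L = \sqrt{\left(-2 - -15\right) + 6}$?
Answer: $-5079 - 1693 \sqrt{19} \approx -12459.0$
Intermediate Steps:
$L = \sqrt{19}$ ($L = \sqrt{\left(-2 + 15\right) + 6} = \sqrt{13 + 6} = \sqrt{19} \approx 4.3589$)
$Q{\left(x \right)} = x + \sqrt{19}$
$- 1693 Q{\left(3 \right)} = - 1693 \left(3 + \sqrt{19}\right) = -5079 - 1693 \sqrt{19}$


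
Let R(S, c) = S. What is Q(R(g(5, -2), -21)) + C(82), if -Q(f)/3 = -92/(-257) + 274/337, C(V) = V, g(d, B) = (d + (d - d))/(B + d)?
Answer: 6797672/86609 ≈ 78.487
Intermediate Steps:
g(d, B) = d/(B + d) (g(d, B) = (d + 0)/(B + d) = d/(B + d))
Q(f) = -304266/86609 (Q(f) = -3*(-92/(-257) + 274/337) = -3*(-92*(-1/257) + 274*(1/337)) = -3*(92/257 + 274/337) = -3*101422/86609 = -304266/86609)
Q(R(g(5, -2), -21)) + C(82) = -304266/86609 + 82 = 6797672/86609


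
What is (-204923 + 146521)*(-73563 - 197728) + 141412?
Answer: 15844078394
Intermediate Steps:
(-204923 + 146521)*(-73563 - 197728) + 141412 = -58402*(-271291) + 141412 = 15843936982 + 141412 = 15844078394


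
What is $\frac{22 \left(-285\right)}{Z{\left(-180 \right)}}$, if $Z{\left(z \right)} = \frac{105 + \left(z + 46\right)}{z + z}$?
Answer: $- \frac{2257200}{29} \approx -77835.0$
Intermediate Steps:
$Z{\left(z \right)} = \frac{151 + z}{2 z}$ ($Z{\left(z \right)} = \frac{105 + \left(46 + z\right)}{2 z} = \left(151 + z\right) \frac{1}{2 z} = \frac{151 + z}{2 z}$)
$\frac{22 \left(-285\right)}{Z{\left(-180 \right)}} = \frac{22 \left(-285\right)}{\frac{1}{2} \frac{1}{-180} \left(151 - 180\right)} = - \frac{6270}{\frac{1}{2} \left(- \frac{1}{180}\right) \left(-29\right)} = - \frac{6270}{\frac{29}{360}} = \left(-6270\right) \frac{360}{29} = - \frac{2257200}{29}$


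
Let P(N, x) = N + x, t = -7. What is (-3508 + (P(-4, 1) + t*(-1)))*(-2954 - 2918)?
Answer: 20575488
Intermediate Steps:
(-3508 + (P(-4, 1) + t*(-1)))*(-2954 - 2918) = (-3508 + ((-4 + 1) - 7*(-1)))*(-2954 - 2918) = (-3508 + (-3 + 7))*(-5872) = (-3508 + 4)*(-5872) = -3504*(-5872) = 20575488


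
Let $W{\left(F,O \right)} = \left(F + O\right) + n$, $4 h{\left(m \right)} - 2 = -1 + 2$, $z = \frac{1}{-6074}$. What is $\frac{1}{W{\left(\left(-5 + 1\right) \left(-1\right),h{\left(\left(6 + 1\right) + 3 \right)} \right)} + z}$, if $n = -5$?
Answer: $- \frac{12148}{3039} \approx -3.9974$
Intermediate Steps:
$z = - \frac{1}{6074} \approx -0.00016464$
$h{\left(m \right)} = \frac{3}{4}$ ($h{\left(m \right)} = \frac{1}{2} + \frac{-1 + 2}{4} = \frac{1}{2} + \frac{1}{4} \cdot 1 = \frac{1}{2} + \frac{1}{4} = \frac{3}{4}$)
$W{\left(F,O \right)} = -5 + F + O$ ($W{\left(F,O \right)} = \left(F + O\right) - 5 = -5 + F + O$)
$\frac{1}{W{\left(\left(-5 + 1\right) \left(-1\right),h{\left(\left(6 + 1\right) + 3 \right)} \right)} + z} = \frac{1}{\left(-5 + \left(-5 + 1\right) \left(-1\right) + \frac{3}{4}\right) - \frac{1}{6074}} = \frac{1}{\left(-5 - -4 + \frac{3}{4}\right) - \frac{1}{6074}} = \frac{1}{\left(-5 + 4 + \frac{3}{4}\right) - \frac{1}{6074}} = \frac{1}{- \frac{1}{4} - \frac{1}{6074}} = \frac{1}{- \frac{3039}{12148}} = - \frac{12148}{3039}$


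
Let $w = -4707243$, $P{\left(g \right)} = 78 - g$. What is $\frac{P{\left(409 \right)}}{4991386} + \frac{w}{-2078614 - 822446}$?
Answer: $\frac{1305261475441}{804461681620} \approx 1.6225$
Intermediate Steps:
$\frac{P{\left(409 \right)}}{4991386} + \frac{w}{-2078614 - 822446} = \frac{78 - 409}{4991386} - \frac{4707243}{-2078614 - 822446} = \left(78 - 409\right) \frac{1}{4991386} - \frac{4707243}{-2078614 - 822446} = \left(-331\right) \frac{1}{4991386} - \frac{4707243}{-2901060} = - \frac{331}{4991386} - - \frac{523027}{322340} = - \frac{331}{4991386} + \frac{523027}{322340} = \frac{1305261475441}{804461681620}$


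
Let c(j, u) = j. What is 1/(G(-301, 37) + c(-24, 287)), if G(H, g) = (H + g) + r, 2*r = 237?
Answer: -2/339 ≈ -0.0058997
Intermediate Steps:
r = 237/2 (r = (½)*237 = 237/2 ≈ 118.50)
G(H, g) = 237/2 + H + g (G(H, g) = (H + g) + 237/2 = 237/2 + H + g)
1/(G(-301, 37) + c(-24, 287)) = 1/((237/2 - 301 + 37) - 24) = 1/(-291/2 - 24) = 1/(-339/2) = -2/339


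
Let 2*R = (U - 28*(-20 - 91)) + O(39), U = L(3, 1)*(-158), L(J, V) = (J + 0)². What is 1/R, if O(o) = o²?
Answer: 2/3207 ≈ 0.00062364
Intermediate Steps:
L(J, V) = J²
U = -1422 (U = 3²*(-158) = 9*(-158) = -1422)
R = 3207/2 (R = ((-1422 - 28*(-20 - 91)) + 39²)/2 = ((-1422 - 28*(-111)) + 1521)/2 = ((-1422 + 3108) + 1521)/2 = (1686 + 1521)/2 = (½)*3207 = 3207/2 ≈ 1603.5)
1/R = 1/(3207/2) = 2/3207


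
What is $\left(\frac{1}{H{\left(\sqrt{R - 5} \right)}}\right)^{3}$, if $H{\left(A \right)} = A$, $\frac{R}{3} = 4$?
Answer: $\frac{\sqrt{7}}{49} \approx 0.053995$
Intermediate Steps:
$R = 12$ ($R = 3 \cdot 4 = 12$)
$\left(\frac{1}{H{\left(\sqrt{R - 5} \right)}}\right)^{3} = \left(\frac{1}{\sqrt{12 - 5}}\right)^{3} = \left(\frac{1}{\sqrt{7}}\right)^{3} = \left(\frac{\sqrt{7}}{7}\right)^{3} = \frac{\sqrt{7}}{49}$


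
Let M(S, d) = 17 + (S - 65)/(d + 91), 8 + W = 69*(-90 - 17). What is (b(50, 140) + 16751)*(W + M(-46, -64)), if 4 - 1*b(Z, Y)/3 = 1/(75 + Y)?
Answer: -239319200926/1935 ≈ -1.2368e+8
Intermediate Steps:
W = -7391 (W = -8 + 69*(-90 - 17) = -8 + 69*(-107) = -8 - 7383 = -7391)
M(S, d) = 17 + (-65 + S)/(91 + d)
b(Z, Y) = 12 - 3/(75 + Y)
(b(50, 140) + 16751)*(W + M(-46, -64)) = (3*(299 + 4*140)/(75 + 140) + 16751)*(-7391 + (1482 - 46 + 17*(-64))/(91 - 64)) = (3*(299 + 560)/215 + 16751)*(-7391 + (1482 - 46 - 1088)/27) = (3*(1/215)*859 + 16751)*(-7391 + (1/27)*348) = (2577/215 + 16751)*(-7391 + 116/9) = (3604042/215)*(-66403/9) = -239319200926/1935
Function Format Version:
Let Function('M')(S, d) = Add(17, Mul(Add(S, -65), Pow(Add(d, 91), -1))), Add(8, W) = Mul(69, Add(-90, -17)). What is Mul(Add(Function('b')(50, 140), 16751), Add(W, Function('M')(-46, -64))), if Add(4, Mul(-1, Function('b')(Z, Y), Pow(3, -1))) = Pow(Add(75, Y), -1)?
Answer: Rational(-239319200926, 1935) ≈ -1.2368e+8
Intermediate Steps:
W = -7391 (W = Add(-8, Mul(69, Add(-90, -17))) = Add(-8, Mul(69, -107)) = Add(-8, -7383) = -7391)
Function('M')(S, d) = Add(17, Mul(Pow(Add(91, d), -1), Add(-65, S))) (Function('M')(S, d) = Add(17, Mul(Add(-65, S), Pow(Add(91, d), -1))) = Add(17, Mul(Pow(Add(91, d), -1), Add(-65, S))))
Function('b')(Z, Y) = Add(12, Mul(-3, Pow(Add(75, Y), -1)))
Mul(Add(Function('b')(50, 140), 16751), Add(W, Function('M')(-46, -64))) = Mul(Add(Mul(3, Pow(Add(75, 140), -1), Add(299, Mul(4, 140))), 16751), Add(-7391, Mul(Pow(Add(91, -64), -1), Add(1482, -46, Mul(17, -64))))) = Mul(Add(Mul(3, Pow(215, -1), Add(299, 560)), 16751), Add(-7391, Mul(Pow(27, -1), Add(1482, -46, -1088)))) = Mul(Add(Mul(3, Rational(1, 215), 859), 16751), Add(-7391, Mul(Rational(1, 27), 348))) = Mul(Add(Rational(2577, 215), 16751), Add(-7391, Rational(116, 9))) = Mul(Rational(3604042, 215), Rational(-66403, 9)) = Rational(-239319200926, 1935)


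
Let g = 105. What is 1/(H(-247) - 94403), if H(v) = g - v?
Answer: -1/94051 ≈ -1.0633e-5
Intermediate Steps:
H(v) = 105 - v
1/(H(-247) - 94403) = 1/((105 - 1*(-247)) - 94403) = 1/((105 + 247) - 94403) = 1/(352 - 94403) = 1/(-94051) = -1/94051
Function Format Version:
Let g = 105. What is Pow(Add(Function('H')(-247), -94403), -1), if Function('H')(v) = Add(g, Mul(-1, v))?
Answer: Rational(-1, 94051) ≈ -1.0633e-5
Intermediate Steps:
Function('H')(v) = Add(105, Mul(-1, v))
Pow(Add(Function('H')(-247), -94403), -1) = Pow(Add(Add(105, Mul(-1, -247)), -94403), -1) = Pow(Add(Add(105, 247), -94403), -1) = Pow(Add(352, -94403), -1) = Pow(-94051, -1) = Rational(-1, 94051)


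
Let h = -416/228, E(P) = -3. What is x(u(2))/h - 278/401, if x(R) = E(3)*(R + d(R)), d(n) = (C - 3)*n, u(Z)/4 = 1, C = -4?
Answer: -209327/5213 ≈ -40.155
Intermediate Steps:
u(Z) = 4 (u(Z) = 4*1 = 4)
d(n) = -7*n (d(n) = (-4 - 3)*n = -7*n)
x(R) = 18*R (x(R) = -3*(R - 7*R) = -(-18)*R = 18*R)
h = -104/57 (h = -416*1/228 = -104/57 ≈ -1.8246)
x(u(2))/h - 278/401 = (18*4)/(-104/57) - 278/401 = 72*(-57/104) - 278*1/401 = -513/13 - 278/401 = -209327/5213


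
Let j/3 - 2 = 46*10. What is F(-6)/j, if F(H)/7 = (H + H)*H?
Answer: 4/11 ≈ 0.36364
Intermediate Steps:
j = 1386 (j = 6 + 3*(46*10) = 6 + 3*460 = 6 + 1380 = 1386)
F(H) = 14*H² (F(H) = 7*((H + H)*H) = 7*((2*H)*H) = 7*(2*H²) = 14*H²)
F(-6)/j = (14*(-6)²)/1386 = (14*36)*(1/1386) = 504*(1/1386) = 4/11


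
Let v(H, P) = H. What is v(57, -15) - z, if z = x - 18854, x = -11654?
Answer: 30565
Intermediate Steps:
z = -30508 (z = -11654 - 18854 = -30508)
v(57, -15) - z = 57 - 1*(-30508) = 57 + 30508 = 30565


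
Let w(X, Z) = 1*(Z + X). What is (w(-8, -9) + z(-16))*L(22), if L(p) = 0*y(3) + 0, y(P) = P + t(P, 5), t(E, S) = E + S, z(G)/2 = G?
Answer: 0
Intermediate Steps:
w(X, Z) = X + Z (w(X, Z) = 1*(X + Z) = X + Z)
z(G) = 2*G
y(P) = 5 + 2*P (y(P) = P + (P + 5) = P + (5 + P) = 5 + 2*P)
L(p) = 0 (L(p) = 0*(5 + 2*3) + 0 = 0*(5 + 6) + 0 = 0*11 + 0 = 0 + 0 = 0)
(w(-8, -9) + z(-16))*L(22) = ((-8 - 9) + 2*(-16))*0 = (-17 - 32)*0 = -49*0 = 0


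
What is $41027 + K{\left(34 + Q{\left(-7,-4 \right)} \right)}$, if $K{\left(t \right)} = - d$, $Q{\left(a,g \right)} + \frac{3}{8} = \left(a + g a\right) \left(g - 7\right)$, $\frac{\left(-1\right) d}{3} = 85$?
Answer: $41282$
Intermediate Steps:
$d = -255$ ($d = \left(-3\right) 85 = -255$)
$Q{\left(a,g \right)} = - \frac{3}{8} + \left(-7 + g\right) \left(a + a g\right)$ ($Q{\left(a,g \right)} = - \frac{3}{8} + \left(a + g a\right) \left(g - 7\right) = - \frac{3}{8} + \left(a + a g\right) \left(-7 + g\right) = - \frac{3}{8} + \left(-7 + g\right) \left(a + a g\right)$)
$K{\left(t \right)} = 255$ ($K{\left(t \right)} = \left(-1\right) \left(-255\right) = 255$)
$41027 + K{\left(34 + Q{\left(-7,-4 \right)} \right)} = 41027 + 255 = 41282$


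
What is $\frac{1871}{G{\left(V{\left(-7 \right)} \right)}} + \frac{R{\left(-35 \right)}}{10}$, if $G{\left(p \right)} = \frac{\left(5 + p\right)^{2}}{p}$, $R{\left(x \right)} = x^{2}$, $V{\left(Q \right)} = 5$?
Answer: $\frac{4321}{20} \approx 216.05$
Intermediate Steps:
$G{\left(p \right)} = \frac{\left(5 + p\right)^{2}}{p}$
$\frac{1871}{G{\left(V{\left(-7 \right)} \right)}} + \frac{R{\left(-35 \right)}}{10} = \frac{1871}{\frac{1}{5} \left(5 + 5\right)^{2}} + \frac{\left(-35\right)^{2}}{10} = \frac{1871}{\frac{1}{5} \cdot 10^{2}} + 1225 \cdot \frac{1}{10} = \frac{1871}{\frac{1}{5} \cdot 100} + \frac{245}{2} = \frac{1871}{20} + \frac{245}{2} = \frac{4321}{20}$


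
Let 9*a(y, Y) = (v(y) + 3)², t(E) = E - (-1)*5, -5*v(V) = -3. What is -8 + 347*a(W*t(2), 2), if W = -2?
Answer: 12292/25 ≈ 491.68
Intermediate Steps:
v(V) = ⅗ (v(V) = -⅕*(-3) = ⅗)
t(E) = 5 + E (t(E) = E - 1*(-5) = E + 5 = 5 + E)
a(y, Y) = 36/25 (a(y, Y) = (⅗ + 3)²/9 = (18/5)²/9 = (⅑)*(324/25) = 36/25)
-8 + 347*a(W*t(2), 2) = -8 + 347*(36/25) = -8 + 12492/25 = 12292/25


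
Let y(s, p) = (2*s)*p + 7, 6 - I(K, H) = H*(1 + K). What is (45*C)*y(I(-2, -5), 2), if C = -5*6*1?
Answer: -14850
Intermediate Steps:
I(K, H) = 6 - H*(1 + K)
C = -30 (C = -30*1 = -30)
y(s, p) = 7 + 2*p*s (y(s, p) = 2*p*s + 7 = 7 + 2*p*s)
(45*C)*y(I(-2, -5), 2) = (45*(-30))*(7 + 2*2*(6 - 1*(-5) - 1*(-5)*(-2))) = -1350*(7 + 2*2*(6 + 5 - 10)) = -1350*(7 + 2*2*1) = -1350*(7 + 4) = -1350*11 = -14850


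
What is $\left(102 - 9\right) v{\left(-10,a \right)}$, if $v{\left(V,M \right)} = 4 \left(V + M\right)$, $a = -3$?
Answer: $-4836$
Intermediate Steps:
$v{\left(V,M \right)} = 4 M + 4 V$ ($v{\left(V,M \right)} = 4 \left(M + V\right) = 4 M + 4 V$)
$\left(102 - 9\right) v{\left(-10,a \right)} = \left(102 - 9\right) \left(4 \left(-3\right) + 4 \left(-10\right)\right) = 93 \left(-12 - 40\right) = 93 \left(-52\right) = -4836$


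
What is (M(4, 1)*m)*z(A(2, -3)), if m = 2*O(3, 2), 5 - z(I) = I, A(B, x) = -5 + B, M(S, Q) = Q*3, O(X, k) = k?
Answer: 96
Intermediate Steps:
M(S, Q) = 3*Q
z(I) = 5 - I
m = 4 (m = 2*2 = 4)
(M(4, 1)*m)*z(A(2, -3)) = ((3*1)*4)*(5 - (-5 + 2)) = (3*4)*(5 - 1*(-3)) = 12*(5 + 3) = 12*8 = 96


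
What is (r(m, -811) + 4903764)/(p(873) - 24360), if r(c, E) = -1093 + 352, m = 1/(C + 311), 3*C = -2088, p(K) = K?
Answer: -1634341/7829 ≈ -208.75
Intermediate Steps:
C = -696 (C = (⅓)*(-2088) = -696)
m = -1/385 (m = 1/(-696 + 311) = 1/(-385) = -1/385 ≈ -0.0025974)
r(c, E) = -741
(r(m, -811) + 4903764)/(p(873) - 24360) = (-741 + 4903764)/(873 - 24360) = 4903023/(-23487) = 4903023*(-1/23487) = -1634341/7829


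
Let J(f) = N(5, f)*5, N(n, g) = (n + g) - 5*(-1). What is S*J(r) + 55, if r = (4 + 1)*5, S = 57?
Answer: 10030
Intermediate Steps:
r = 25 (r = 5*5 = 25)
N(n, g) = 5 + g + n (N(n, g) = (g + n) + 5 = 5 + g + n)
J(f) = 50 + 5*f (J(f) = (5 + f + 5)*5 = (10 + f)*5 = 50 + 5*f)
S*J(r) + 55 = 57*(50 + 5*25) + 55 = 57*(50 + 125) + 55 = 57*175 + 55 = 9975 + 55 = 10030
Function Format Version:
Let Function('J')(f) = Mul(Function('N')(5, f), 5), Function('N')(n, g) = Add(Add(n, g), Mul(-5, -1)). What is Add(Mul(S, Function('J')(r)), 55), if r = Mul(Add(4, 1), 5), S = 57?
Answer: 10030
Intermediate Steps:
r = 25 (r = Mul(5, 5) = 25)
Function('N')(n, g) = Add(5, g, n) (Function('N')(n, g) = Add(Add(g, n), 5) = Add(5, g, n))
Function('J')(f) = Add(50, Mul(5, f)) (Function('J')(f) = Mul(Add(5, f, 5), 5) = Mul(Add(10, f), 5) = Add(50, Mul(5, f)))
Add(Mul(S, Function('J')(r)), 55) = Add(Mul(57, Add(50, Mul(5, 25))), 55) = Add(Mul(57, Add(50, 125)), 55) = Add(Mul(57, 175), 55) = Add(9975, 55) = 10030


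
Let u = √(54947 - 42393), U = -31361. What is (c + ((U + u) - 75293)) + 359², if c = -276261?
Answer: -254034 + √12554 ≈ -2.5392e+5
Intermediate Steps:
u = √12554 ≈ 112.04
(c + ((U + u) - 75293)) + 359² = (-276261 + ((-31361 + √12554) - 75293)) + 359² = (-276261 + (-106654 + √12554)) + 128881 = (-382915 + √12554) + 128881 = -254034 + √12554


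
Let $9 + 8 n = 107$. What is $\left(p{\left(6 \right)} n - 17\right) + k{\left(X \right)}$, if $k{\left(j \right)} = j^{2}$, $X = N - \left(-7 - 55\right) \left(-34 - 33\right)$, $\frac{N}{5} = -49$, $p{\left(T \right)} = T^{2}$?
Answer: $19351625$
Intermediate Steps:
$n = \frac{49}{4}$ ($n = - \frac{9}{8} + \frac{1}{8} \cdot 107 = - \frac{9}{8} + \frac{107}{8} = \frac{49}{4} \approx 12.25$)
$N = -245$ ($N = 5 \left(-49\right) = -245$)
$X = -4399$ ($X = -245 - \left(-7 - 55\right) \left(-34 - 33\right) = -245 - \left(-62\right) \left(-67\right) = -245 - 4154 = -4399$)
$\left(p{\left(6 \right)} n - 17\right) + k{\left(X \right)} = \left(6^{2} \cdot \frac{49}{4} - 17\right) + \left(-4399\right)^{2} = \left(36 \cdot \frac{49}{4} - 17\right) + 19351201 = \left(441 - 17\right) + 19351201 = 424 + 19351201 = 19351625$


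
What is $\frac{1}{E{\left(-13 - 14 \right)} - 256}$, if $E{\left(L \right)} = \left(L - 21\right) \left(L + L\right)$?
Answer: $\frac{1}{2336} \approx 0.00042808$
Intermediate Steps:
$E{\left(L \right)} = 2 L \left(-21 + L\right)$ ($E{\left(L \right)} = \left(-21 + L\right) 2 L = 2 L \left(-21 + L\right)$)
$\frac{1}{E{\left(-13 - 14 \right)} - 256} = \frac{1}{2 \left(-13 - 14\right) \left(-21 - 27\right) - 256} = \frac{1}{2 \left(-27\right) \left(-21 - 27\right) - 256} = \frac{1}{2 \left(-27\right) \left(-48\right) - 256} = \frac{1}{2592 - 256} = \frac{1}{2336}$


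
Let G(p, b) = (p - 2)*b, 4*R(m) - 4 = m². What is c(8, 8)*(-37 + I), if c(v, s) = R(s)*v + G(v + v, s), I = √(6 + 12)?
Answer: -9176 + 744*√2 ≈ -8123.8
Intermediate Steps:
R(m) = 1 + m²/4
I = 3*√2 (I = √18 = 3*√2 ≈ 4.2426)
G(p, b) = b*(-2 + p) (G(p, b) = (-2 + p)*b = b*(-2 + p))
c(v, s) = s*(-2 + 2*v) + v*(1 + s²/4) (c(v, s) = (1 + s²/4)*v + s*(-2 + (v + v)) = v*(1 + s²/4) + s*(-2 + 2*v) = s*(-2 + 2*v) + v*(1 + s²/4))
c(8, 8)*(-37 + I) = (2*8*(-1 + 8) + (¼)*8*(4 + 8²))*(-37 + 3*√2) = (2*8*7 + (¼)*8*(4 + 64))*(-37 + 3*√2) = (112 + (¼)*8*68)*(-37 + 3*√2) = (112 + 136)*(-37 + 3*√2) = 248*(-37 + 3*√2) = -9176 + 744*√2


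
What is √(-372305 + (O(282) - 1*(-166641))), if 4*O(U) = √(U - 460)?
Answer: √(-822656 + I*√178)/2 ≈ 0.0036774 + 453.5*I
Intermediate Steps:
O(U) = √(-460 + U)/4 (O(U) = √(U - 460)/4 = √(-460 + U)/4)
√(-372305 + (O(282) - 1*(-166641))) = √(-372305 + (√(-460 + 282)/4 - 1*(-166641))) = √(-372305 + (√(-178)/4 + 166641)) = √(-372305 + ((I*√178)/4 + 166641)) = √(-372305 + (I*√178/4 + 166641)) = √(-372305 + (166641 + I*√178/4)) = √(-205664 + I*√178/4)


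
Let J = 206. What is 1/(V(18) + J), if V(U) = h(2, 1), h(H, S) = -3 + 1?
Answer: 1/204 ≈ 0.0049020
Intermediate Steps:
h(H, S) = -2
V(U) = -2
1/(V(18) + J) = 1/(-2 + 206) = 1/204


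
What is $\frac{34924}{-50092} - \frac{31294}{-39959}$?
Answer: $\frac{43012733}{500406557} \approx 0.085956$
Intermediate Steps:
$\frac{34924}{-50092} - \frac{31294}{-39959} = 34924 \left(- \frac{1}{50092}\right) - - \frac{31294}{39959} = - \frac{8731}{12523} + \frac{31294}{39959} = \frac{43012733}{500406557}$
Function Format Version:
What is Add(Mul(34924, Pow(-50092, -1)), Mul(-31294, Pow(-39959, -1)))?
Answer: Rational(43012733, 500406557) ≈ 0.085956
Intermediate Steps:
Add(Mul(34924, Pow(-50092, -1)), Mul(-31294, Pow(-39959, -1))) = Add(Mul(34924, Rational(-1, 50092)), Mul(-31294, Rational(-1, 39959))) = Add(Rational(-8731, 12523), Rational(31294, 39959)) = Rational(43012733, 500406557)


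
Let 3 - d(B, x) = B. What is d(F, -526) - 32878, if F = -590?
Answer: -32285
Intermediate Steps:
d(B, x) = 3 - B
d(F, -526) - 32878 = (3 - 1*(-590)) - 32878 = (3 + 590) - 32878 = 593 - 32878 = -32285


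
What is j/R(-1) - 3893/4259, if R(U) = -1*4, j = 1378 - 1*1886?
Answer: 537000/4259 ≈ 126.09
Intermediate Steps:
j = -508 (j = 1378 - 1886 = -508)
R(U) = -4
j/R(-1) - 3893/4259 = -508/(-4) - 3893/4259 = -508*(-¼) - 3893*1/4259 = 127 - 3893/4259 = 537000/4259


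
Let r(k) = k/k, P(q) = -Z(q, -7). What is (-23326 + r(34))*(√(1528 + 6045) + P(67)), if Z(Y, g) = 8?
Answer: 186600 - 23325*√7573 ≈ -1.8432e+6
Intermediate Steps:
P(q) = -8 (P(q) = -1*8 = -8)
r(k) = 1
(-23326 + r(34))*(√(1528 + 6045) + P(67)) = (-23326 + 1)*(√(1528 + 6045) - 8) = -23325*(√7573 - 8) = -23325*(-8 + √7573) = 186600 - 23325*√7573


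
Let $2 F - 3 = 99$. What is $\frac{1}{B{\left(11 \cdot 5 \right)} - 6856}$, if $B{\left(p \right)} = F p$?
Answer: $- \frac{1}{4051} \approx -0.00024685$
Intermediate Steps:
$F = 51$ ($F = \frac{3}{2} + \frac{1}{2} \cdot 99 = \frac{3}{2} + \frac{99}{2} = 51$)
$B{\left(p \right)} = 51 p$
$\frac{1}{B{\left(11 \cdot 5 \right)} - 6856} = \frac{1}{51 \cdot 11 \cdot 5 - 6856} = \frac{1}{51 \cdot 55 - 6856} = \frac{1}{2805 - 6856} = \frac{1}{-4051} = - \frac{1}{4051}$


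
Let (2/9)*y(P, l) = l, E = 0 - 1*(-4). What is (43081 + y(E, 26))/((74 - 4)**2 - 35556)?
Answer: -21599/15328 ≈ -1.4091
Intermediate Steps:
E = 4 (E = 0 + 4 = 4)
y(P, l) = 9*l/2
(43081 + y(E, 26))/((74 - 4)**2 - 35556) = (43081 + (9/2)*26)/((74 - 4)**2 - 35556) = (43081 + 117)/(70**2 - 35556) = 43198/(4900 - 35556) = 43198/(-30656) = 43198*(-1/30656) = -21599/15328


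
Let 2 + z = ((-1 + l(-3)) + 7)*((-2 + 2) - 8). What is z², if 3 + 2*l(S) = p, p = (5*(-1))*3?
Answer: 484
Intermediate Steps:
p = -15 (p = -5*3 = -15)
l(S) = -9 (l(S) = -3/2 + (½)*(-15) = -3/2 - 15/2 = -9)
z = 22 (z = -2 + ((-1 - 9) + 7)*((-2 + 2) - 8) = -2 + (-10 + 7)*(0 - 8) = -2 - 3*(-8) = -2 + 24 = 22)
z² = 22² = 484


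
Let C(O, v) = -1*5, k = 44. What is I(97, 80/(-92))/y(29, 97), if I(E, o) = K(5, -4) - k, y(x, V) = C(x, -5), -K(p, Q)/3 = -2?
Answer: 38/5 ≈ 7.6000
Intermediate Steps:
K(p, Q) = 6 (K(p, Q) = -3*(-2) = 6)
C(O, v) = -5
y(x, V) = -5
I(E, o) = -38 (I(E, o) = 6 - 1*44 = 6 - 44 = -38)
I(97, 80/(-92))/y(29, 97) = -38/(-5) = -38*(-⅕) = 38/5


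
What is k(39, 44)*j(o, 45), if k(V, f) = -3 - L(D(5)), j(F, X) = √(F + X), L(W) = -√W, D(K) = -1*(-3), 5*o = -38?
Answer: √935*(-3 + √3)/5 ≈ -7.7542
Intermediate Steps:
o = -38/5 (o = (⅕)*(-38) = -38/5 ≈ -7.6000)
D(K) = 3
k(V, f) = -3 + √3 (k(V, f) = -3 - (-1)*√3 = -3 + √3)
k(39, 44)*j(o, 45) = (-3 + √3)*√(-38/5 + 45) = (-3 + √3)*√(187/5) = (-3 + √3)*(√935/5) = √935*(-3 + √3)/5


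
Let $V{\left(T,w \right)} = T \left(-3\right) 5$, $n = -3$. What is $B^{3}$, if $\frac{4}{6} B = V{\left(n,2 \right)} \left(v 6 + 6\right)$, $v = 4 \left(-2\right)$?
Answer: $-22785532875$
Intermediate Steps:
$V{\left(T,w \right)} = - 15 T$ ($V{\left(T,w \right)} = - 3 T 5 = - 15 T$)
$v = -8$
$B = -2835$ ($B = \frac{3 \left(-15\right) \left(-3\right) \left(\left(-8\right) 6 + 6\right)}{2} = \frac{3 \cdot 45 \left(-48 + 6\right)}{2} = \frac{3 \cdot 45 \left(-42\right)}{2} = \frac{3}{2} \left(-1890\right) = -2835$)
$B^{3} = \left(-2835\right)^{3} = -22785532875$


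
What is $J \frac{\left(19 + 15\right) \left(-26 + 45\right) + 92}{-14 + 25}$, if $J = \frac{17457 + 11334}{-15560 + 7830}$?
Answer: $- \frac{10623879}{42515} \approx -249.89$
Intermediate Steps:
$J = - \frac{28791}{7730}$ ($J = \frac{28791}{-7730} = 28791 \left(- \frac{1}{7730}\right) = - \frac{28791}{7730} \approx -3.7246$)
$J \frac{\left(19 + 15\right) \left(-26 + 45\right) + 92}{-14 + 25} = - \frac{28791 \frac{\left(19 + 15\right) \left(-26 + 45\right) + 92}{-14 + 25}}{7730} = - \frac{28791 \frac{34 \cdot 19 + 92}{11}}{7730} = - \frac{28791 \left(646 + 92\right) \frac{1}{11}}{7730} = - \frac{28791 \cdot 738 \cdot \frac{1}{11}}{7730} = \left(- \frac{28791}{7730}\right) \frac{738}{11} = - \frac{10623879}{42515}$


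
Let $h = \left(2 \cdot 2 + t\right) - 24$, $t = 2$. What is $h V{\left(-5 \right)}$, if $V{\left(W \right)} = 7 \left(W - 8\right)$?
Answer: $1638$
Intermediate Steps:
$V{\left(W \right)} = -56 + 7 W$ ($V{\left(W \right)} = 7 \left(-8 + W\right) = -56 + 7 W$)
$h = -18$ ($h = \left(2 \cdot 2 + 2\right) - 24 = \left(4 + 2\right) - 24 = 6 - 24 = -18$)
$h V{\left(-5 \right)} = - 18 \left(-56 + 7 \left(-5\right)\right) = - 18 \left(-56 - 35\right) = \left(-18\right) \left(-91\right) = 1638$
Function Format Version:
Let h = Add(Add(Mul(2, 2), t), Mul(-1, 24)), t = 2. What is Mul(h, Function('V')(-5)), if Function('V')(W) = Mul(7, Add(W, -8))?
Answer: 1638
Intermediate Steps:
Function('V')(W) = Add(-56, Mul(7, W)) (Function('V')(W) = Mul(7, Add(-8, W)) = Add(-56, Mul(7, W)))
h = -18 (h = Add(Add(Mul(2, 2), 2), Mul(-1, 24)) = Add(Add(4, 2), -24) = Add(6, -24) = -18)
Mul(h, Function('V')(-5)) = Mul(-18, Add(-56, Mul(7, -5))) = Mul(-18, Add(-56, -35)) = Mul(-18, -91) = 1638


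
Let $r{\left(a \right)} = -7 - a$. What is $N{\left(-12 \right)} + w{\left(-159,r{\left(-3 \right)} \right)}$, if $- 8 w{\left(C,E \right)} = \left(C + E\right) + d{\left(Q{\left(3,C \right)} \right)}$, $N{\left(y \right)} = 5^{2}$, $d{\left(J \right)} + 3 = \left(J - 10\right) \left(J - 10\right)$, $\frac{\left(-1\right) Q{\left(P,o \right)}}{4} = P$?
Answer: $- \frac{59}{4} \approx -14.75$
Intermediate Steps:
$Q{\left(P,o \right)} = - 4 P$
$d{\left(J \right)} = -3 + \left(-10 + J\right)^{2}$ ($d{\left(J \right)} = -3 + \left(J - 10\right) \left(J - 10\right) = -3 + \left(-10 + J\right) \left(-10 + J\right) = -3 + \left(-10 + J\right)^{2}$)
$N{\left(y \right)} = 25$
$w{\left(C,E \right)} = - \frac{481}{8} - \frac{C}{8} - \frac{E}{8}$ ($w{\left(C,E \right)} = - \frac{\left(C + E\right) - \left(3 - \left(-10 - 12\right)^{2}\right)}{8} = - \frac{\left(C + E\right) - \left(3 - \left(-22\right)^{2}\right)}{8} = - \frac{\left(C + E\right) + \left(-3 + 484\right)}{8} = - \frac{\left(C + E\right) + 481}{8} = - \frac{481 + C + E}{8} = - \frac{481}{8} - \frac{C}{8} - \frac{E}{8}$)
$N{\left(-12 \right)} + w{\left(-159,r{\left(-3 \right)} \right)} = 25 - \left(\frac{161}{4} + \frac{-7 - -3}{8}\right) = 25 - \left(\frac{161}{4} + \frac{-7 + 3}{8}\right) = 25 - \frac{159}{4} = - \frac{59}{4}$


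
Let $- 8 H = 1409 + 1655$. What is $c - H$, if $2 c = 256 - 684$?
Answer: $169$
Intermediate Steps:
$H = -383$ ($H = - \frac{1409 + 1655}{8} = \left(- \frac{1}{8}\right) 3064 = -383$)
$c = -214$ ($c = \frac{256 - 684}{2} = \frac{1}{2} \left(-428\right) = -214$)
$c - H = -214 - -383 = -214 + 383 = 169$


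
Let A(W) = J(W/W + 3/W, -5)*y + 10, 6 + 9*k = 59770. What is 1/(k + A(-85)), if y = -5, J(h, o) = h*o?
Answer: 153/1021208 ≈ 0.00014982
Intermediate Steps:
k = 59764/9 (k = -2/3 + (1/9)*59770 = -2/3 + 59770/9 = 59764/9 ≈ 6640.4)
A(W) = 35 + 75/W (A(W) = ((W/W + 3/W)*(-5))*(-5) + 10 = ((1 + 3/W)*(-5))*(-5) + 10 = (-5 - 15/W)*(-5) + 10 = (25 + 75/W) + 10 = 35 + 75/W)
1/(k + A(-85)) = 1/(59764/9 + (35 + 75/(-85))) = 1/(59764/9 + (35 + 75*(-1/85))) = 1/(59764/9 + (35 - 15/17)) = 1/(59764/9 + 580/17) = 1/(1021208/153) = 153/1021208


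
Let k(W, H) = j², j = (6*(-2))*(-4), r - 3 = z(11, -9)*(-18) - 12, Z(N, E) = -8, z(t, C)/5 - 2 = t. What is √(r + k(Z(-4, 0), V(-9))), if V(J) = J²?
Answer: 15*√5 ≈ 33.541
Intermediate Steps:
z(t, C) = 10 + 5*t
r = -1179 (r = 3 + ((10 + 5*11)*(-18) - 12) = 3 + ((10 + 55)*(-18) - 12) = 3 + (65*(-18) - 12) = 3 + (-1170 - 12) = 3 - 1182 = -1179)
j = 48 (j = -12*(-4) = 48)
k(W, H) = 2304 (k(W, H) = 48² = 2304)
√(r + k(Z(-4, 0), V(-9))) = √(-1179 + 2304) = √1125 = 15*√5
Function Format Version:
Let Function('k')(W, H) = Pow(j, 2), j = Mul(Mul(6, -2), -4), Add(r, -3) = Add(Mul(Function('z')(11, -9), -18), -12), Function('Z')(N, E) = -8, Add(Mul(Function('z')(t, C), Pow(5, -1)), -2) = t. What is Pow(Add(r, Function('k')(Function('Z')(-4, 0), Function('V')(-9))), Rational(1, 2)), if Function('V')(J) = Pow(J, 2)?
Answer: Mul(15, Pow(5, Rational(1, 2))) ≈ 33.541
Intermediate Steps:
Function('z')(t, C) = Add(10, Mul(5, t))
r = -1179 (r = Add(3, Add(Mul(Add(10, Mul(5, 11)), -18), -12)) = Add(3, Add(Mul(Add(10, 55), -18), -12)) = Add(3, Add(Mul(65, -18), -12)) = Add(3, Add(-1170, -12)) = Add(3, -1182) = -1179)
j = 48 (j = Mul(-12, -4) = 48)
Function('k')(W, H) = 2304 (Function('k')(W, H) = Pow(48, 2) = 2304)
Pow(Add(r, Function('k')(Function('Z')(-4, 0), Function('V')(-9))), Rational(1, 2)) = Pow(Add(-1179, 2304), Rational(1, 2)) = Pow(1125, Rational(1, 2)) = Mul(15, Pow(5, Rational(1, 2)))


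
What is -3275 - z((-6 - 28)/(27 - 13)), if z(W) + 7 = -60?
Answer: -3208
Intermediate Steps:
z(W) = -67 (z(W) = -7 - 60 = -67)
-3275 - z((-6 - 28)/(27 - 13)) = -3275 - 1*(-67) = -3275 + 67 = -3208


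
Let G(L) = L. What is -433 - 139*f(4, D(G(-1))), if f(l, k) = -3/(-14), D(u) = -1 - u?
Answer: -6479/14 ≈ -462.79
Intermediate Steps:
f(l, k) = 3/14 (f(l, k) = -3*(-1/14) = 3/14)
-433 - 139*f(4, D(G(-1))) = -433 - 139*3/14 = -433 - 417/14 = -6479/14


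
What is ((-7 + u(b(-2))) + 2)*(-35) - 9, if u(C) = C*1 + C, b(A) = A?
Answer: 306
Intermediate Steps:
u(C) = 2*C (u(C) = C + C = 2*C)
((-7 + u(b(-2))) + 2)*(-35) - 9 = ((-7 + 2*(-2)) + 2)*(-35) - 9 = ((-7 - 4) + 2)*(-35) - 9 = (-11 + 2)*(-35) - 9 = -9*(-35) - 9 = 315 - 9 = 306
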